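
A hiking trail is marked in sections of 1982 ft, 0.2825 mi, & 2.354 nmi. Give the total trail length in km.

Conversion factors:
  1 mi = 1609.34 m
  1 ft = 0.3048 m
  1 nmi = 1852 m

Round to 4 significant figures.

5.418 km

1982 ft × 0.3048 = 604.114 m
0.2825 mi × 1609.34 = 454.639 m
2.354 nmi × 1852 = 4359.61 m
Total: 604.114 + 454.639 + 4359.61 = 5418.36 m
In km: 5418.36 / 1000 = 5.41836 km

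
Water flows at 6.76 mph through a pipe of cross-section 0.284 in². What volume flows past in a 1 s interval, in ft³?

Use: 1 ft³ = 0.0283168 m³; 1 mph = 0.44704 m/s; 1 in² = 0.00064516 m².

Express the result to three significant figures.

0.0196 ft³

6.76 mph × 0.44704 = 3.02199 m/s
0.284 in² × 0.00064516 = 1.83225×10⁻⁴ m²
V = v × A × t = 3.02199 m/s × 1.83225×10⁻⁴ m² × 1 s = 5.53704×10⁻⁴ m³
5.53704×10⁻⁴ m³ ÷ (0.0283168 m³/ft³) = 0.0195539 ft³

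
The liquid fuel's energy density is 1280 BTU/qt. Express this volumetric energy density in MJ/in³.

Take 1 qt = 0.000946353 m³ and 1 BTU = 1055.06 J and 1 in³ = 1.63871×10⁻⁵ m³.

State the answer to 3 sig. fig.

1280 BTU/qt × 1055.06 J/BTU ÷ 0.000946353 m³/qt = 1.42703×10⁹ J/m³
1.42703×10⁹ J/m³ ÷ 1000000 J/MJ × 1.63871×10⁻⁵ m³/in³ = 0.0233849 MJ/in³

0.0234 MJ/in³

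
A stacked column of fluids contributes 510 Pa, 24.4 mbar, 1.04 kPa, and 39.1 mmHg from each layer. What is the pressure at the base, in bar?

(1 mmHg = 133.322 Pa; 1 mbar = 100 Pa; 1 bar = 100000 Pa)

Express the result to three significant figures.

510 Pa (already Pa)
24.4 mbar × 100 = 2440 Pa
1.04 kPa × 1000 = 1040 Pa
39.1 mmHg × 133.322 = 5212.89 Pa
Combined: 510 + 2440 + 1040 + 5212.89 = 9202.89 Pa
In bar: 9202.89 / 100000 = 0.0920289 bar

0.0920 bar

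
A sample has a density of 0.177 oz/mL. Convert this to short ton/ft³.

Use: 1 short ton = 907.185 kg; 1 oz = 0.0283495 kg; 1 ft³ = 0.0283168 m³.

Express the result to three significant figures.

0.157 short ton/ft³

0.177 oz/mL × 0.0283495 kg/oz ÷ 10⁻⁶ m³/mL = 5017.86 kg/m³
5017.86 kg/m³ ÷ 907.185 kg/short ton × 0.0283168 m³/ft³ = 0.156627 short ton/ft³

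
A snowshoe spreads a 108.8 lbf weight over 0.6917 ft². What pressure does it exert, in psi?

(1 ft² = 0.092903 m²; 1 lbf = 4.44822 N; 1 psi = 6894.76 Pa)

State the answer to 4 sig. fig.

1.092 psi

108.8 lbf × 4.44822 = 483.966 N
0.6917 ft² × 0.092903 = 0.064261 m²
P = F / A = 483.966 N / 0.064261 m² = 7531.26 Pa
7531.26 Pa ÷ (6894.76 Pa/psi) = 1.09232 psi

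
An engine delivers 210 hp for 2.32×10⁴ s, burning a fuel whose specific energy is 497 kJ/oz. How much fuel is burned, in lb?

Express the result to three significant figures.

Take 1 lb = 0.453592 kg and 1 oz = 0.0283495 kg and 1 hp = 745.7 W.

457 lb

210 hp → 156597 W
E = P × t = 156597 × 23200 = 3.63305×10⁹ J
497 kJ/oz → 1.75312×10⁷ J/kg
m = E / e_s = 3.63305×10⁹ / 1.75312×10⁷ = 207.233 kg
In lb: 207.233 / 0.453592 = 456.871 lb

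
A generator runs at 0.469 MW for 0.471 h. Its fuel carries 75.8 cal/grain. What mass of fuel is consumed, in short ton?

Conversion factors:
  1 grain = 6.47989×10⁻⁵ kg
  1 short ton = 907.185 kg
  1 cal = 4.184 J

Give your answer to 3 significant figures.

0.179 short ton

0.469 MW → 469000 W
0.471 h → 1695.6 s
E = P × t = 469000 × 1695.6 = 7.95236×10⁸ J
75.8 cal/grain → 4.89433×10⁶ J/kg
m = E / e_s = 7.95236×10⁸ / 4.89433×10⁶ = 162.481 kg
In short ton: 162.481 / 907.185 = 0.179105 short ton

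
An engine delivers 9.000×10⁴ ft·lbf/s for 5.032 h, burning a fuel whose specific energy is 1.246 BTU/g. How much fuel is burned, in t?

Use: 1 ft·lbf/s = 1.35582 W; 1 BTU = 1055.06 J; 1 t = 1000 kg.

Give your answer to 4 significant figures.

9.000×10⁴ ft·lbf/s → 122024 W
5.032 h → 18115.2 s
E = P × t = 122024 × 18115.2 = 2.21049×10⁹ J
1.246 BTU/g → 1.3146×10⁶ J/kg
m = E / e_s = 2.21049×10⁹ / 1.3146×10⁶ = 1681.49 kg
In t: 1681.49 / 1000 = 1.68149 t

1.681 t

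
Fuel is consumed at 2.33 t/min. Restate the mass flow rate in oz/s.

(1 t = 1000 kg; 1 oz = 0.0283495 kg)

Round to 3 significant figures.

1370 oz/s

2.33 t/min × 1000 kg/t ÷ 60 s/min = 38.8333 kg/s
38.8333 kg/s ÷ 0.0283495 kg/oz = 1369.81 oz/s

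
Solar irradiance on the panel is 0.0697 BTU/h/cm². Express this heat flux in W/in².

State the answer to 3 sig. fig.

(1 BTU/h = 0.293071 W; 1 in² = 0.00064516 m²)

0.0697 BTU/h/cm² × 0.293071 W/BTU/h ÷ 0.0001 m²/cm² = 204.27 W/m²
204.27 W/m² × 0.00064516 m²/in² = 0.131787 W/in²

0.132 W/in²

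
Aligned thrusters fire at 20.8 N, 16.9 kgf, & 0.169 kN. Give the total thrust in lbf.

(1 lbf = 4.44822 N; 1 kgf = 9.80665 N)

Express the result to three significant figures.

79.9 lbf

20.8 N (already N)
16.9 kgf × 9.80665 = 165.732 N
0.169 kN × 1000 = 169 N
Total: 20.8 + 165.732 + 169 = 355.532 N
In lbf: 355.532 / 4.44822 = 79.9268 lbf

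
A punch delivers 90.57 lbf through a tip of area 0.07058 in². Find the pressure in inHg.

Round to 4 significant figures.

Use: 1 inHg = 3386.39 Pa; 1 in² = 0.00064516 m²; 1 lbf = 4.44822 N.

2613 inHg

90.57 lbf × 4.44822 = 402.875 N
0.07058 in² × 0.00064516 = 4.55354×10⁻⁵ m²
P = F / A = 402.875 N / 4.55354×10⁻⁵ m² = 8.84751×10⁶ Pa
8.84751×10⁶ Pa ÷ (3386.39 Pa/inHg) = 2612.67 inHg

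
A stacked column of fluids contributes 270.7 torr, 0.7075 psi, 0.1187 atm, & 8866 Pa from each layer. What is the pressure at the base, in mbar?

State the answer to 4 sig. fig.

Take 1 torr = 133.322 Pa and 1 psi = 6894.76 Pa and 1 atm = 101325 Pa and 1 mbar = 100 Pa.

618.6 mbar

270.7 torr × 133.322 → 36090.3 Pa
0.7075 psi × 6894.76 → 4878.04 Pa
0.1187 atm × 101325 → 12027.3 Pa
8866 Pa (already Pa)
Total: 36090.3 + 4878.04 + 12027.3 + 8866 = 61861.6 Pa
In mbar: 61861.6 / 100 = 618.616 mbar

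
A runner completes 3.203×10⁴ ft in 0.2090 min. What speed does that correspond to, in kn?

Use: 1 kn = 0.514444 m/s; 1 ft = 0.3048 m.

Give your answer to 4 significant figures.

3.203×10⁴ ft × 0.3048 → 9762.74 m
0.2090 min × 60 → 12.54 s
v = d / t = 9762.74 m / 12.54 s = 778.528 m/s
778.528 m/s ÷ (0.514444 m/s/kn) = 1513.34 kn

1513 kn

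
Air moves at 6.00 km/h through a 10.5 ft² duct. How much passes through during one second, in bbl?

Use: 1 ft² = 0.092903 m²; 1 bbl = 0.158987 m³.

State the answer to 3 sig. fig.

6.00 km/h × (1/3.6) → 1.66667 m/s
10.5 ft² × 0.092903 → 0.975482 m²
V = v × A × t = 1.66667 m/s × 0.975482 m² × 1 s = 1.62581 m³
1.62581 m³ ÷ (0.158987 m³/bbl) = 10.2261 bbl

10.2 bbl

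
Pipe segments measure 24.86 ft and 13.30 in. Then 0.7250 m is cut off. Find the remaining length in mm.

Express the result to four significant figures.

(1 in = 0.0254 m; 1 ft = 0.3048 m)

7190 mm

24.86 ft × 0.3048 = 7.57733 m
13.30 in × 0.0254 = 0.33782 m
0.7250 m (already m)
Result: 7.57733 + 0.33782 − 0.725 = 7.19015 m
In mm: 7.19015 / 0.001 = 7190.15 mm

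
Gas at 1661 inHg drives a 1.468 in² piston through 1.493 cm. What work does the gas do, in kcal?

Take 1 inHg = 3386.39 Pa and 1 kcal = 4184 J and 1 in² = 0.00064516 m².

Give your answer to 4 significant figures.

0.01901 kcal

1661 inHg → 5.62479×10⁶ Pa
1.468 in² → 9.47095×10⁻⁴ m²
F = P × A = 5.62479×10⁶ × 9.47095×10⁻⁴ = 5327.21 N
1.493 cm → 0.01493 m
W = F × d = 5327.21 × 0.01493 = 79.5352 J
In kcal: 79.5352 / 4184 = 0.0190094 kcal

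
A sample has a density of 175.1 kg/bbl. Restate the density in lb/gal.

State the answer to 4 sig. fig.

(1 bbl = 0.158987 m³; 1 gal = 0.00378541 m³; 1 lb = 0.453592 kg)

175.1 kg/bbl ÷ 0.158987 m³/bbl = 1101.35 kg/m³
1101.35 kg/m³ ÷ 0.453592 kg/lb × 0.00378541 m³/gal = 9.19121 lb/gal

9.191 lb/gal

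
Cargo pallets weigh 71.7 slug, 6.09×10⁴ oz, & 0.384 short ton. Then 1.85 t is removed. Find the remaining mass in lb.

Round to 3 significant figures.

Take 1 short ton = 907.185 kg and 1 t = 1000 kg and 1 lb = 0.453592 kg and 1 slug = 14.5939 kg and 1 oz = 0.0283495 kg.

2800 lb

71.7 slug × 14.5939 → 1046.38 kg
6.09×10⁴ oz × 0.0283495 → 1726.48 kg
0.384 short ton × 907.185 → 348.359 kg
1.85 t × 1000 → 1850 kg
Net: 1046.38 + 1726.48 + 348.359 − 1850 = 1271.22 kg
In lb: 1271.22 / 0.453592 = 2802.56 lb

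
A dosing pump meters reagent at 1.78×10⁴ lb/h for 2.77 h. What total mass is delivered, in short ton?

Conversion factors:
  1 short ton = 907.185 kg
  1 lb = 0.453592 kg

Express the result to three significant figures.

1.78×10⁴ lb/h → 2.24276 kg/s
2.77 h → 9972 s
m = ṁ × t = 2.24276 × 9972 = 22364.8 kg
In short ton: 22364.8 / 907.185 = 24.653 short ton

24.7 short ton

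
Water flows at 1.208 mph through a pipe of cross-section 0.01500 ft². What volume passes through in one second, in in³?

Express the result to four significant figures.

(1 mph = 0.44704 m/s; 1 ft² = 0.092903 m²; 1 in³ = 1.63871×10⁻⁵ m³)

1.208 mph × 0.44704 → 0.540024 m/s
0.01500 ft² × 0.092903 → 0.00139354 m²
V = v × A × t = 0.540024 m/s × 0.00139354 m² × 1 s = 7.52545×10⁻⁴ m³
7.52545×10⁻⁴ m³ ÷ (1.63871×10⁻⁵ m³/in³) = 45.923 in³

45.92 in³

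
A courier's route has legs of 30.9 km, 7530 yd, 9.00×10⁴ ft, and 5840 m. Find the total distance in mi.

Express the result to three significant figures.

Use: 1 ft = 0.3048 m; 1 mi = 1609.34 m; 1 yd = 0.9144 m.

44.2 mi

30.9 km × 1000 = 30900 m
7530 yd × 0.9144 = 6885.43 m
9.00×10⁴ ft × 0.3048 = 27432 m
5840 m (already m)
Sum: 30900 + 6885.43 + 27432 + 5840 = 71057.4 m
In mi: 71057.4 / 1609.34 = 44.1531 mi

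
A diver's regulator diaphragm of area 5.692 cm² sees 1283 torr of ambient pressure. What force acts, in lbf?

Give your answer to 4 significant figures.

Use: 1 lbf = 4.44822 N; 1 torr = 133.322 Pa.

21.89 lbf

1283 torr × 133.322 = 171052 Pa
5.692 cm² × 0.0001 = 5.692×10⁻⁴ m²
F = P × A = 171052 Pa × 5.692×10⁻⁴ m² = 97.3628 N
97.3628 N ÷ (4.44822 N/lbf) = 21.888 lbf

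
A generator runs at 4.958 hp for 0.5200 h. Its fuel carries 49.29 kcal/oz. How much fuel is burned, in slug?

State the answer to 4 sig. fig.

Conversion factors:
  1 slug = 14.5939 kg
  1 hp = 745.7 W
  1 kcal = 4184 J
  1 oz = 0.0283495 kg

0.06519 slug

4.958 hp → 3697.18 W
0.5200 h → 1872 s
E = P × t = 3697.18 × 1872 = 6.92112×10⁶ J
49.29 kcal/oz → 7.27453×10⁶ J/kg
m = E / e_s = 6.92112×10⁶ / 7.27453×10⁶ = 0.951418 kg
In slug: 0.951418 / 14.5939 = 0.0651929 slug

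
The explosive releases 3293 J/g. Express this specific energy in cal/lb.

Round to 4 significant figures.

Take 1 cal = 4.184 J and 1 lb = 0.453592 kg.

3293 J/g ÷ 0.001 kg/g = 3.293×10⁶ J/kg
3.293×10⁶ J/kg ÷ 4.184 J/cal × 0.453592 kg/lb = 356998 cal/lb

3.570×10⁵ cal/lb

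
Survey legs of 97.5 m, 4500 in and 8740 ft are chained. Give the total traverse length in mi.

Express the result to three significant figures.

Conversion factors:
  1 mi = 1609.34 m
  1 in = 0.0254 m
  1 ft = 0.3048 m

97.5 m (already m)
4500 in × 0.0254 = 114.3 m
8740 ft × 0.3048 = 2663.95 m
Sum: 97.5 + 114.3 + 2663.95 = 2875.75 m
In mi: 2875.75 / 1609.34 = 1.78691 mi

1.79 mi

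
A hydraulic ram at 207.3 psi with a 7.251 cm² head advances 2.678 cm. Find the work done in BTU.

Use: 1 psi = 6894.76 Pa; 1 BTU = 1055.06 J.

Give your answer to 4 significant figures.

207.3 psi → 1.42928×10⁶ Pa
7.251 cm² → 7.251×10⁻⁴ m²
F = P × A = 1.42928×10⁶ × 7.251×10⁻⁴ = 1036.37 N
2.678 cm → 0.02678 m
W = F × d = 1036.37 × 0.02678 = 27.754 J
In BTU: 27.754 / 1055.06 = 0.0263056 BTU

0.02631 BTU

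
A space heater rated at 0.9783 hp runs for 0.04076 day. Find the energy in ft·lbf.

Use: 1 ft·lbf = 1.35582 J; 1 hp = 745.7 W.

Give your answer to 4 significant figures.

1.895×10⁶ ft·lbf

0.9783 hp × 745.7 = 729.518 W
0.04076 day × 86400 = 3521.66 s
E = P × t = 729.518 W × 3521.66 s = 2.56911×10⁶ J
2.56911×10⁶ J ÷ (1.35582 J/ft·lbf) = 1.89488×10⁶ ft·lbf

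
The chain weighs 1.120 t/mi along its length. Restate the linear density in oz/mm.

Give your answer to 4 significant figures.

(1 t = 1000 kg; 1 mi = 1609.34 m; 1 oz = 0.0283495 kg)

1.120 t/mi × 1000 kg/t ÷ 1609.34 m/mi = 0.695937 kg/m
0.695937 kg/m ÷ 0.0283495 kg/oz × 0.001 m/mm = 0.0245485 oz/mm

0.02455 oz/mm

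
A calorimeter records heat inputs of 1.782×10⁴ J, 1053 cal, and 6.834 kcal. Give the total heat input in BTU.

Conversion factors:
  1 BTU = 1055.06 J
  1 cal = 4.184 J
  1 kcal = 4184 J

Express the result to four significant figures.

48.17 BTU

1.782×10⁴ J (already J)
1053 cal × 4.184 → 4405.75 J
6.834 kcal × 4184 → 28593.5 J
Sum: 17820 + 4405.75 + 28593.5 = 50819.2 J
In BTU: 50819.2 / 1055.06 = 48.1671 BTU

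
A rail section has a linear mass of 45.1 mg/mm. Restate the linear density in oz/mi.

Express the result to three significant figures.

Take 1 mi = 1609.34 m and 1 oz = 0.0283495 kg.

45.1 mg/mm × 10⁻⁶ kg/mg ÷ 0.001 m/mm = 0.0451 kg/m
0.0451 kg/m ÷ 0.0283495 kg/oz × 1609.34 m/mi = 2560.23 oz/mi

2560 oz/mi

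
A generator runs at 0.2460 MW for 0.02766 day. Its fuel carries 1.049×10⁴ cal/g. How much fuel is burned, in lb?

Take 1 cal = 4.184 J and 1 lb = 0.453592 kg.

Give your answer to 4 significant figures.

29.53 lb

0.2460 MW → 246000 W
0.02766 day → 2389.82 s
E = P × t = 246000 × 2389.82 = 5.87896×10⁸ J
1.049×10⁴ cal/g → 4.38902×10⁷ J/kg
m = E / e_s = 5.87896×10⁸ / 4.38902×10⁷ = 13.3947 kg
In lb: 13.3947 / 0.453592 = 29.5303 lb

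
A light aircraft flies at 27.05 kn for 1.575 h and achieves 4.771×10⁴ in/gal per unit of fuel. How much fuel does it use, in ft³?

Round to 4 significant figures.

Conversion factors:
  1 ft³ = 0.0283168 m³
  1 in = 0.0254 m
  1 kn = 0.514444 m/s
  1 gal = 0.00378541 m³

27.05 kn → 13.9157 m/s
1.575 h → 5670 s
d = v × t = 13.9157 × 5670 = 78902 m
4.771×10⁴ in/gal → 320133 m/m³
V = d / (distance per unit fuel) = 78902 / 320133 = 0.246466 m³
In ft³: 0.246466 / 0.0283168 = 8.70388 ft³

8.704 ft³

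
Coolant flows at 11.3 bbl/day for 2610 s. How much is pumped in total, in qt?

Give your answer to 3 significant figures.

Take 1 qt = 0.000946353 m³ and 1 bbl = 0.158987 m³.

11.3 bbl/day → 2.07934×10⁻⁵ m³/s
V = Q × t = 2.07934×10⁻⁵ × 2610 = 0.0542708 m³
In qt: 0.0542708 / 0.000946353 = 57.3473 qt

57.3 qt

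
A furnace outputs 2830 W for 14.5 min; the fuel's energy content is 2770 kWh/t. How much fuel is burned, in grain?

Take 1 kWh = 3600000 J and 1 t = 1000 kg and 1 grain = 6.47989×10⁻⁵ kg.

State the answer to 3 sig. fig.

14.5 min → 870 s
E = P × t = 2830 × 870 = 2.4621×10⁶ J
2770 kWh/t → 9.972×10⁶ J/kg
m = E / e_s = 2.4621×10⁶ / 9.972×10⁶ = 0.246901 kg
In grain: 0.246901 / 6.47989×10⁻⁵ = 3810.27 grain

3810 grain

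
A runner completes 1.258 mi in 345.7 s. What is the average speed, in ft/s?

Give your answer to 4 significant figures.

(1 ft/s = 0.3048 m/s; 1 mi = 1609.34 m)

1.258 mi × 1609.34 = 2024.55 m
v = d / t = 2024.55 m / 345.7 s = 5.85638 m/s
5.85638 m/s ÷ (0.3048 m/s/ft/s) = 19.2138 ft/s

19.21 ft/s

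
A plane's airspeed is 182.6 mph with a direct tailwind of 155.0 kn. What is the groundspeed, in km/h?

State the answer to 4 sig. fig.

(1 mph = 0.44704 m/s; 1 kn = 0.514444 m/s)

580.9 km/h

182.6 mph × 0.44704 = 81.6295 m/s
155.0 kn × 0.514444 = 79.7388 m/s
Sum: 81.6295 + 79.7388 = 161.368 m/s
In km/h: 161.368 / (1/3.6) = 580.925 km/h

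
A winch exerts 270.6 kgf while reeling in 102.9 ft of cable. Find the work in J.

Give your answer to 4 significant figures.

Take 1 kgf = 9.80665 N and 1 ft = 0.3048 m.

8.323×10⁴ J

270.6 kgf × 9.80665 → 2653.68 N
102.9 ft × 0.3048 → 31.3639 m
W = F × d = 2653.68 N × 31.3639 m = 83229.8 J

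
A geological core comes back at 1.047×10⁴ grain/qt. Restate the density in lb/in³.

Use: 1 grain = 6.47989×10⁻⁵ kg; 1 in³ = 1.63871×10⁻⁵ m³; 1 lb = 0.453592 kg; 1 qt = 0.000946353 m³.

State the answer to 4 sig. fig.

0.02590 lb/in³

1.047×10⁴ grain/qt × 6.47989×10⁻⁵ kg/grain ÷ 0.000946353 m³/qt = 716.904 kg/m³
716.904 kg/m³ ÷ 0.453592 kg/lb × 1.63871×10⁻⁵ m³/in³ = 0.0258999 lb/in³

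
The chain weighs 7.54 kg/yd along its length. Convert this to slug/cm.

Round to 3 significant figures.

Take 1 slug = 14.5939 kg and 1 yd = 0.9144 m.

7.54 kg/yd ÷ 0.9144 m/yd = 8.24584 kg/m
8.24584 kg/m ÷ 14.5939 kg/slug × 0.01 m/cm = 0.0056502 slug/cm

0.00565 slug/cm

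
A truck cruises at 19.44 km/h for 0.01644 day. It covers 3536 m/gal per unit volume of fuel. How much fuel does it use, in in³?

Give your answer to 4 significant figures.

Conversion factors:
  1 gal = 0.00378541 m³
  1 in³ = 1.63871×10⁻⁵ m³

19.44 km/h → 5.4 m/s
0.01644 day → 1420.42 s
d = v × t = 5.4 × 1420.42 = 7670.27 m
3536 m/gal → 934113 m/m³
V = d / (distance per unit fuel) = 7670.27 / 934113 = 0.00821129 m³
In in³: 0.00821129 / 1.63871×10⁻⁵ = 501.083 in³

501.1 in³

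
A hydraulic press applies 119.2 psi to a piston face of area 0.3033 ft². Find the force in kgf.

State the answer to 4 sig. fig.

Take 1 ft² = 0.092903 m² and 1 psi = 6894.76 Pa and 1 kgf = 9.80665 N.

119.2 psi × 6894.76 → 821855 Pa
0.3033 ft² × 0.092903 → 0.0281775 m²
F = P × A = 821855 Pa × 0.0281775 m² = 23157.8 N
23157.8 N ÷ (9.80665 N/kgf) = 2361.44 kgf

2361 kgf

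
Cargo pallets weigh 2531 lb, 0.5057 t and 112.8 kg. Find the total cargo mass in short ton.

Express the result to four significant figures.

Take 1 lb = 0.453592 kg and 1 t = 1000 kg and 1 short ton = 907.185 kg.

1.947 short ton

2531 lb × 0.453592 = 1148.04 kg
0.5057 t × 1000 = 505.7 kg
112.8 kg (already kg)
Sum: 1148.04 + 505.7 + 112.8 = 1766.54 kg
In short ton: 1766.54 / 907.185 = 1.94728 short ton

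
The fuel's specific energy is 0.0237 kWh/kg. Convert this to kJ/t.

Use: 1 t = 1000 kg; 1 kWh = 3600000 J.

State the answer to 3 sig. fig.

0.0237 kWh/kg × 3600000 J/kWh = 85320 J/kg
85320 J/kg ÷ 1000 J/kJ × 1000 kg/t = 85320 kJ/t

8.53×10⁴ kJ/t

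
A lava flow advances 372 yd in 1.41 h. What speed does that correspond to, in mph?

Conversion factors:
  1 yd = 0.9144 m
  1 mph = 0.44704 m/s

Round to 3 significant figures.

372 yd × 0.9144 = 340.157 m
1.41 h × 3600 = 5076 s
v = d / t = 340.157 m / 5076 s = 0.0670128 m/s
0.0670128 m/s ÷ (0.44704 m/s/mph) = 0.149903 mph

0.150 mph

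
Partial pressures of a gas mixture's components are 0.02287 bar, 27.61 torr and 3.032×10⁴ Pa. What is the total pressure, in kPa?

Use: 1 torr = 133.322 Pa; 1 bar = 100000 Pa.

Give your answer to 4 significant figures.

0.02287 bar × 100000 → 2287 Pa
27.61 torr × 133.322 → 3681.02 Pa
3.032×10⁴ Pa (already Pa)
Combined: 2287 + 3681.02 + 30320 = 36288 Pa
In kPa: 36288 / 1000 = 36.288 kPa

36.29 kPa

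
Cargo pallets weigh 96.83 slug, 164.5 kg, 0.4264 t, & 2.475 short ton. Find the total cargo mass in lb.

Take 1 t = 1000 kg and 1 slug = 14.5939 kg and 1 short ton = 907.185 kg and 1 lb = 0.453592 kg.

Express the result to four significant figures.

96.83 slug × 14.5939 → 1413.13 kg
164.5 kg (already kg)
0.4264 t × 1000 → 426.4 kg
2.475 short ton × 907.185 → 2245.28 kg
Sum: 1413.13 + 164.5 + 426.4 + 2245.28 = 4249.31 kg
In lb: 4249.31 / 0.453592 = 9368.13 lb

9368 lb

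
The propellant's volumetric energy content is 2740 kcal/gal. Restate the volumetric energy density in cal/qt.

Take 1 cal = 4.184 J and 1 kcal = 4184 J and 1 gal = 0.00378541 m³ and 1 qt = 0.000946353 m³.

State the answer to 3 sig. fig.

6.85×10⁵ cal/qt

2740 kcal/gal × 4184 J/kcal ÷ 0.00378541 m³/gal = 3.02851×10⁹ J/m³
3.02851×10⁹ J/m³ ÷ 4.184 J/cal × 0.000946353 m³/qt = 685000 cal/qt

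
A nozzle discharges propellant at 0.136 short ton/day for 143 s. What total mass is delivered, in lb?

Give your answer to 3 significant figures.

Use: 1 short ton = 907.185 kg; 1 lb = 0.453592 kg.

0.136 short ton/day → 0.00142798 kg/s
m = ṁ × t = 0.00142798 × 143 = 0.204201 kg
In lb: 0.204201 / 0.453592 = 0.450187 lb

0.450 lb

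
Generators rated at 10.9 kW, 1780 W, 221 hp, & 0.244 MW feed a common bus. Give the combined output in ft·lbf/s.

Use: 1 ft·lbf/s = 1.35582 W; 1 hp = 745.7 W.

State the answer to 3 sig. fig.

10.9 kW × 1000 → 10900 W
1780 W (already W)
221 hp × 745.7 → 164800 W
0.244 MW × 1000000 → 244000 W
Sum: 10900 + 1780 + 164800 + 244000 = 421480 W
In ft·lbf/s: 421480 / 1.35582 = 310867 ft·lbf/s

3.11×10⁵ ft·lbf/s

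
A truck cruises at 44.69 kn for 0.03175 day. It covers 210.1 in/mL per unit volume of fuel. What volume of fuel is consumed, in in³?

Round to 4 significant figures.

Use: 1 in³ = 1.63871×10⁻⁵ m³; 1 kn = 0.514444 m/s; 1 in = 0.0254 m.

721.2 in³

44.69 kn → 22.9905 m/s
0.03175 day → 2743.2 s
d = v × t = 22.9905 × 2743.2 = 63067.5 m
210.1 in/mL → 5.33654×10⁶ m/m³
V = d / (distance per unit fuel) = 63067.5 / 5.33654×10⁶ = 0.0118181 m³
In in³: 0.0118181 / 1.63871×10⁻⁵ = 721.183 in³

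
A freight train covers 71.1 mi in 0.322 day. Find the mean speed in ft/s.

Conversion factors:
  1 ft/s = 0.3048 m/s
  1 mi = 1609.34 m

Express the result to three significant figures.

71.1 mi × 1609.34 = 114424 m
0.322 day × 86400 = 27820.8 s
v = d / t = 114424 m / 27820.8 s = 4.11289 m/s
4.11289 m/s ÷ (0.3048 m/s/ft/s) = 13.4937 ft/s

13.5 ft/s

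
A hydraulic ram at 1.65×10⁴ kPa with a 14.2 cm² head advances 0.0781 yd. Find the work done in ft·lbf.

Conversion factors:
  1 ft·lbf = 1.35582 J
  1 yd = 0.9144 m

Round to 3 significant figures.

1.65×10⁴ kPa → 1.65×10⁷ Pa
14.2 cm² → 0.00142 m²
F = P × A = 1.65×10⁷ × 0.00142 = 23430 N
0.0781 yd → 0.0714146 m
W = F × d = 23430 × 0.0714146 = 1673.24 J
In ft·lbf: 1673.24 / 1.35582 = 1234.12 ft·lbf

1230 ft·lbf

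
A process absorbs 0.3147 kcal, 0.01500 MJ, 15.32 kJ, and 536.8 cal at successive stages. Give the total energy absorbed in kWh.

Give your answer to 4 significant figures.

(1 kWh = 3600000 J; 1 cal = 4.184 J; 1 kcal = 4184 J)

0.3147 kcal × 4184 = 1316.7 J
0.01500 MJ × 1000000 = 15000 J
15.32 kJ × 1000 = 15320 J
536.8 cal × 4.184 = 2245.97 J
Total: 1316.7 + 15000 + 15320 + 2245.97 = 33882.7 J
In kWh: 33882.7 / 3600000 = 0.00941186 kWh

0.009412 kWh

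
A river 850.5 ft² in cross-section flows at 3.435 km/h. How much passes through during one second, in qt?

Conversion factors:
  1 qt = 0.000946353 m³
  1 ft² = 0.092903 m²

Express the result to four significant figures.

3.435 km/h × (1/3.6) = 0.954167 m/s
850.5 ft² × 0.092903 = 79.014 m²
V = v × A × t = 0.954167 m/s × 79.014 m² × 1 s = 75.3926 m³
75.3926 m³ ÷ (0.000946353 m³/qt) = 79666.5 qt

7.967×10⁴ qt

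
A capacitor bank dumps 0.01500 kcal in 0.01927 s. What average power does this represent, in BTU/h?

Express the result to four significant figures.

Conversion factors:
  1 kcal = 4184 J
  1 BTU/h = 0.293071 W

1.111×10⁴ BTU/h

0.01500 kcal × 4184 = 62.76 J
P = E / t = 62.76 J / 0.01927 s = 3256.88 W
3256.88 W ÷ (0.293071 W/BTU/h) = 11112.9 BTU/h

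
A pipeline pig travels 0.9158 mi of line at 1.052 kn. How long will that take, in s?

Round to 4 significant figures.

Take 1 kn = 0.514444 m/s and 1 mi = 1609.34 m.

0.9158 mi × 1609.34 → 1473.83 m
1.052 kn × 0.514444 → 0.541195 m/s
t = d / v = 1473.83 m / 0.541195 m/s = 2723.29 s

2723 s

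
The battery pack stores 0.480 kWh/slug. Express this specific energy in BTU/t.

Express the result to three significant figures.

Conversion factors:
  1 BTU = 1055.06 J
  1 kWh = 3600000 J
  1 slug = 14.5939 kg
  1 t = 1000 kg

0.480 kWh/slug × 3600000 J/kWh ÷ 14.5939 kg/slug = 118406 J/kg
118406 J/kg ÷ 1055.06 J/BTU × 1000 kg/t = 112227 BTU/t

1.12×10⁵ BTU/t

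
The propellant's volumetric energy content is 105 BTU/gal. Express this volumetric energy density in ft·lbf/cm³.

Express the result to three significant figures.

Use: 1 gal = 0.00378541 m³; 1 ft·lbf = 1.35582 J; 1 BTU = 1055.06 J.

105 BTU/gal × 1055.06 J/BTU ÷ 0.00378541 m³/gal = 2.92653×10⁷ J/m³
2.92653×10⁷ J/m³ ÷ 1.35582 J/ft·lbf × 10⁻⁶ m³/cm³ = 21.5849 ft·lbf/cm³

21.6 ft·lbf/cm³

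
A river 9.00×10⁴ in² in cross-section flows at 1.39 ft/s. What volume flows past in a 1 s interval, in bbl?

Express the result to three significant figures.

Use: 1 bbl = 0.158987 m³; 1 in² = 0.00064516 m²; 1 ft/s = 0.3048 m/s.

1.39 ft/s × 0.3048 → 0.423672 m/s
9.00×10⁴ in² × 0.00064516 → 58.0644 m²
V = v × A × t = 0.423672 m/s × 58.0644 m² × 1 s = 24.6003 m³
24.6003 m³ ÷ (0.158987 m³/bbl) = 154.732 bbl

155 bbl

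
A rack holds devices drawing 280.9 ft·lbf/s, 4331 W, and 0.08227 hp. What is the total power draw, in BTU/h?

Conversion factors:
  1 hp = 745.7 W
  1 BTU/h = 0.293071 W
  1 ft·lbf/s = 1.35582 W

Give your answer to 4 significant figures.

1.629×10⁴ BTU/h

280.9 ft·lbf/s × 1.35582 = 380.85 W
4331 W (already W)
0.08227 hp × 745.7 = 61.3487 W
Total: 380.85 + 4331 + 61.3487 = 4773.2 W
In BTU/h: 4773.2 / 0.293071 = 16286.8 BTU/h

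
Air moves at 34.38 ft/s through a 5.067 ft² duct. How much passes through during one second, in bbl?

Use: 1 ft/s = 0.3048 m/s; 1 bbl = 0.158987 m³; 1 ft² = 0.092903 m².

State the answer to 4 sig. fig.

34.38 ft/s × 0.3048 → 10.479 m/s
5.067 ft² × 0.092903 → 0.47074 m²
V = v × A × t = 10.479 m/s × 0.47074 m² × 1 s = 4.93288 m³
4.93288 m³ ÷ (0.158987 m³/bbl) = 31.0269 bbl

31.03 bbl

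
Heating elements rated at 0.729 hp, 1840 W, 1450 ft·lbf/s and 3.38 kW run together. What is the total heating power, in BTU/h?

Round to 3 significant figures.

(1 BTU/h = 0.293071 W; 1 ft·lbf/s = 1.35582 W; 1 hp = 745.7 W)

2.64×10⁴ BTU/h

0.729 hp × 745.7 = 543.615 W
1840 W (already W)
1450 ft·lbf/s × 1.35582 = 1965.94 W
3.38 kW × 1000 = 3380 W
Total: 543.615 + 1840 + 1965.94 + 3380 = 7729.56 W
In BTU/h: 7729.56 / 0.293071 = 26374.4 BTU/h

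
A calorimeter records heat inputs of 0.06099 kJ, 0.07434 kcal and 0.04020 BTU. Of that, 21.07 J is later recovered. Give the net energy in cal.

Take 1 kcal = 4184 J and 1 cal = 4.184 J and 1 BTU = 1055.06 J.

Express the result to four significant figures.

94.02 cal

0.06099 kJ × 1000 = 60.99 J
0.07434 kcal × 4184 = 311.039 J
0.04020 BTU × 1055.06 = 42.4134 J
21.07 J (already J)
Net: 60.99 + 311.039 + 42.4134 − 21.07 = 393.372 J
In cal: 393.372 / 4.184 = 94.0182 cal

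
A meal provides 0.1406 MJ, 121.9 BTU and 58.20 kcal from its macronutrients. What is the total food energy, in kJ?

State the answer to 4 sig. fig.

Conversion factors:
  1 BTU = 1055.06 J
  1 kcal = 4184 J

512.7 kJ

0.1406 MJ × 1000000 = 140600 J
121.9 BTU × 1055.06 = 128612 J
58.20 kcal × 4184 = 243509 J
Combined: 140600 + 128612 + 243509 = 512721 J
In kJ: 512721 / 1000 = 512.721 kJ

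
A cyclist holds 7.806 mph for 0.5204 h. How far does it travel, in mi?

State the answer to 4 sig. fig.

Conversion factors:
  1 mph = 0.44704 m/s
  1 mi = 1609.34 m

4.062 mi

7.806 mph × 0.44704 = 3.48959 m/s
0.5204 h × 3600 = 1873.44 s
d = v × t = 3.48959 m/s × 1873.44 s = 6537.54 m
6537.54 m ÷ (1609.34 m/mi) = 4.06225 mi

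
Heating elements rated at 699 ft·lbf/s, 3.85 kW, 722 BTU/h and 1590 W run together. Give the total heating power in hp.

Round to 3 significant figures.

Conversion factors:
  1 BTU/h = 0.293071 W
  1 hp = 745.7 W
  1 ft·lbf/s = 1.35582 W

8.85 hp

699 ft·lbf/s × 1.35582 = 947.718 W
3.85 kW × 1000 = 3850 W
722 BTU/h × 0.293071 = 211.597 W
1590 W (already W)
Sum: 947.718 + 3850 + 211.597 + 1590 = 6599.32 W
In hp: 6599.32 / 745.7 = 8.84983 hp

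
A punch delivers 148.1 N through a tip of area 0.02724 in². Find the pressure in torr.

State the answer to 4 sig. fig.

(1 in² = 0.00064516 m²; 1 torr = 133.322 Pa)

6.321×10⁴ torr

0.02724 in² × 0.00064516 → 1.75742×10⁻⁵ m²
P = F / A = 148.1 N / 1.75742×10⁻⁵ m² = 8.42713×10⁶ Pa
8.42713×10⁶ Pa ÷ (133.322 Pa/torr) = 63208.8 torr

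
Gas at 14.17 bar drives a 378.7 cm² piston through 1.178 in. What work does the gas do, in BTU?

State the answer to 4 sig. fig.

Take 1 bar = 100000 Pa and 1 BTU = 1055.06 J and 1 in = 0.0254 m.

14.17 bar → 1.417×10⁶ Pa
378.7 cm² → 0.03787 m²
F = P × A = 1.417×10⁶ × 0.03787 = 53661.8 N
1.178 in → 0.0299212 m
W = F × d = 53661.8 × 0.0299212 = 1605.63 J
In BTU: 1605.63 / 1055.06 = 1.52184 BTU

1.522 BTU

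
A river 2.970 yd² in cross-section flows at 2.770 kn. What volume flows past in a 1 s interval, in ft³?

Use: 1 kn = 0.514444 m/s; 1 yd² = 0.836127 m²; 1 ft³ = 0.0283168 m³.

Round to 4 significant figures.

2.770 kn × 0.514444 → 1.42501 m/s
2.970 yd² × 0.836127 → 2.4833 m²
V = v × A × t = 1.42501 m/s × 2.4833 m² × 1 s = 3.53873 m³
3.53873 m³ ÷ (0.0283168 m³/ft³) = 124.969 ft³

125.0 ft³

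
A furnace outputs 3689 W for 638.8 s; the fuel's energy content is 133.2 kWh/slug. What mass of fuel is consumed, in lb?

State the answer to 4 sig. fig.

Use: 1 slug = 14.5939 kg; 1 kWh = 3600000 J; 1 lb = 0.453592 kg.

E = P × t = 3689 × 638.8 = 2.35653×10⁶ J
133.2 kWh/slug → 3.28576×10⁷ J/kg
m = E / e_s = 2.35653×10⁶ / 3.28576×10⁷ = 0.0717195 kg
In lb: 0.0717195 / 0.453592 = 0.158115 lb

0.1581 lb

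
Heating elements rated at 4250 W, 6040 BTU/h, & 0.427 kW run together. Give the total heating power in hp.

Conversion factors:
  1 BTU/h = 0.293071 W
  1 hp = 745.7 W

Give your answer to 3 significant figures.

4250 W (already W)
6040 BTU/h × 0.293071 = 1770.15 W
0.427 kW × 1000 = 427 W
Combined: 4250 + 1770.15 + 427 = 6447.15 W
In hp: 6447.15 / 745.7 = 8.64577 hp

8.65 hp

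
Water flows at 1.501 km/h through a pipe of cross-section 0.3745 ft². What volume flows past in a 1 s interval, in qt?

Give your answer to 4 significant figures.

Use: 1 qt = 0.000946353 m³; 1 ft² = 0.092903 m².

1.501 km/h × (1/3.6) = 0.416944 m/s
0.3745 ft² × 0.092903 = 0.0347922 m²
V = v × A × t = 0.416944 m/s × 0.0347922 m² × 1 s = 0.0145064 m³
0.0145064 m³ ÷ (0.000946353 m³/qt) = 15.3287 qt

15.33 qt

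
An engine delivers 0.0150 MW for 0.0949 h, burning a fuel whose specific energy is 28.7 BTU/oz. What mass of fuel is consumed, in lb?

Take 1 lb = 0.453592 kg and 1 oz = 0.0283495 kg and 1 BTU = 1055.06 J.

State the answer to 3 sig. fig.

10.6 lb

0.0150 MW → 15000 W
0.0949 h → 341.64 s
E = P × t = 15000 × 341.64 = 5.1246×10⁶ J
28.7 BTU/oz → 1.0681×10⁶ J/kg
m = E / e_s = 5.1246×10⁶ / 1.0681×10⁶ = 4.79787 kg
In lb: 4.79787 / 0.453592 = 10.5775 lb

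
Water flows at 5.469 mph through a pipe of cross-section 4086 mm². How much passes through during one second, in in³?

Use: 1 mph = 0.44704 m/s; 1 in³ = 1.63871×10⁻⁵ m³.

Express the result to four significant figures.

609.6 in³

5.469 mph × 0.44704 → 2.44486 m/s
4086 mm² × 10⁻⁶ → 0.004086 m²
V = v × A × t = 2.44486 m/s × 0.004086 m² × 1 s = 0.0099897 m³
0.0099897 m³ ÷ (1.63871×10⁻⁵ m³/in³) = 609.608 in³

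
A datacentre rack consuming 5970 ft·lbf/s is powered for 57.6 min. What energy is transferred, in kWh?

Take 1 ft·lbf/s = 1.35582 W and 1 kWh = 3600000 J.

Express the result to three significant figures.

7.77 kWh

5970 ft·lbf/s × 1.35582 → 8094.25 W
57.6 min × 60 → 3456 s
E = P × t = 8094.25 W × 3456 s = 2.79737×10⁷ J
2.79737×10⁷ J ÷ (3600000 J/kWh) = 7.77047 kWh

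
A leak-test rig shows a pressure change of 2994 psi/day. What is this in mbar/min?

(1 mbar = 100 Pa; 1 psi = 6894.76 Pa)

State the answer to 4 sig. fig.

143.4 mbar/min

2994 psi/day × 6894.76 Pa/psi ÷ 86400 s/day = 238.923 Pa/s
238.923 Pa/s ÷ 100 Pa/mbar × 60 s/min = 143.354 mbar/min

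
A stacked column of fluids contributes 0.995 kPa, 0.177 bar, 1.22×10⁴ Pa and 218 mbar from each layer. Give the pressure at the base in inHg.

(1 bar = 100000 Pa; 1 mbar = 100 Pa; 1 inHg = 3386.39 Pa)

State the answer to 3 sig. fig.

0.995 kPa × 1000 = 995 Pa
0.177 bar × 100000 = 17700 Pa
1.22×10⁴ Pa (already Pa)
218 mbar × 100 = 21800 Pa
Sum: 995 + 17700 + 12200 + 21800 = 52695 Pa
In inHg: 52695 / 3386.39 = 15.5608 inHg

15.6 inHg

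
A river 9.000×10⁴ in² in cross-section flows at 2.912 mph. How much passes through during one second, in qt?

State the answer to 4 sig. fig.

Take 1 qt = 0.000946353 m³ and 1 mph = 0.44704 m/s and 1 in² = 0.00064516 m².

7.987×10⁴ qt

2.912 mph × 0.44704 → 1.30178 m/s
9.000×10⁴ in² × 0.00064516 → 58.0644 m²
V = v × A × t = 1.30178 m/s × 58.0644 m² × 1 s = 75.5871 m³
75.5871 m³ ÷ (0.000946353 m³/qt) = 79872 qt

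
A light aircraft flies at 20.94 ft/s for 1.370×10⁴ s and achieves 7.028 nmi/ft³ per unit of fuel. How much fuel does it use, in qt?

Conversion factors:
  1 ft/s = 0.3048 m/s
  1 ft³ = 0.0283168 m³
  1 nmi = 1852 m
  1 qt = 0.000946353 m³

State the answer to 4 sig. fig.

201.0 qt

20.94 ft/s → 6.38251 m/s
d = v × t = 6.38251 × 13700 = 87440.4 m
7.028 nmi/ft³ → 459651 m/m³
V = d / (distance per unit fuel) = 87440.4 / 459651 = 0.190232 m³
In qt: 0.190232 / 0.000946353 = 201.016 qt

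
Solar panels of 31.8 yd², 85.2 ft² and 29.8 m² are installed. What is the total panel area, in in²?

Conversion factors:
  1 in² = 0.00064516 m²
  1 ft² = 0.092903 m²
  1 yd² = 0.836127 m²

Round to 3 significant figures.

9.97×10⁴ in²

31.8 yd² × 0.836127 = 26.5888 m²
85.2 ft² × 0.092903 = 7.91534 m²
29.8 m² (already m²)
Sum: 26.5888 + 7.91534 + 29.8 = 64.3041 m²
In in²: 64.3041 / 0.00064516 = 99671.6 in²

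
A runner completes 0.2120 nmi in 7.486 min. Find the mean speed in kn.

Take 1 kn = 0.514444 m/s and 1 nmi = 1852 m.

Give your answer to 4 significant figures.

0.2120 nmi × 1852 → 392.624 m
7.486 min × 60 → 449.16 s
v = d / t = 392.624 m / 449.16 s = 0.874129 m/s
0.874129 m/s ÷ (0.514444 m/s/kn) = 1.69917 kn

1.699 kn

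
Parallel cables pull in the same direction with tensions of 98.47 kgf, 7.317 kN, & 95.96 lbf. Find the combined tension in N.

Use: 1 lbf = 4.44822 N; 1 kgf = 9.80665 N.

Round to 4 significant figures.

98.47 kgf × 9.80665 → 965.661 N
7.317 kN × 1000 → 7317 N
95.96 lbf × 4.44822 → 426.851 N
Sum: 965.661 + 7317 + 426.851 = 8709.51 N

8710 N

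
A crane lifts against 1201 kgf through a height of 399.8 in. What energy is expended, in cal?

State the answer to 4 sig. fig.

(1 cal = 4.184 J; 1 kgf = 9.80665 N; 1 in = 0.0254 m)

1201 kgf × 9.80665 → 11777.8 N
399.8 in × 0.0254 → 10.1549 m
W = F × d = 11777.8 N × 10.1549 m = 119602 J
119602 J ÷ (4.184 J/cal) = 28585.6 cal

2.859×10⁴ cal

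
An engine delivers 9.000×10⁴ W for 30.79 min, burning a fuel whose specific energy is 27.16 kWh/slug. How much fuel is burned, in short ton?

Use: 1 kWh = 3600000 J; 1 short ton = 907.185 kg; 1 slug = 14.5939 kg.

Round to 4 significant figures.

30.79 min → 1847.4 s
E = P × t = 90000 × 1847.4 = 1.66266×10⁸ J
27.16 kWh/slug → 6.69979×10⁶ J/kg
m = E / e_s = 1.66266×10⁸ / 6.69979×10⁶ = 24.8166 kg
In short ton: 24.8166 / 907.185 = 0.0273556 short ton

0.02736 short ton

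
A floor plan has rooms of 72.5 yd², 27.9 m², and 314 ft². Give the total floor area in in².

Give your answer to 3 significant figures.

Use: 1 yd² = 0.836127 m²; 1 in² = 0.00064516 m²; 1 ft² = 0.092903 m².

72.5 yd² × 0.836127 = 60.6192 m²
27.9 m² (already m²)
314 ft² × 0.092903 = 29.1715 m²
Combined: 60.6192 + 27.9 + 29.1715 = 117.691 m²
In in²: 117.691 / 0.00064516 = 182421 in²

1.82×10⁵ in²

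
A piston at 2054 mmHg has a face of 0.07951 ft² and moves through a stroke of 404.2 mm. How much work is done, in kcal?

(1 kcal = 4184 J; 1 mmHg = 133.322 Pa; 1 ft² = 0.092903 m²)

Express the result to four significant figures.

0.1954 kcal

2054 mmHg → 273843 Pa
0.07951 ft² → 0.00738672 m²
F = P × A = 273843 × 0.00738672 = 2022.8 N
404.2 mm → 0.4042 m
W = F × d = 2022.8 × 0.4042 = 817.616 J
In kcal: 817.616 / 4184 = 0.195415 kcal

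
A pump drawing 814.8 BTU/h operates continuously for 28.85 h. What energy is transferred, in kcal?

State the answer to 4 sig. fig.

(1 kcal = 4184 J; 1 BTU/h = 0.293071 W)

5928 kcal

814.8 BTU/h × 0.293071 = 238.794 W
28.85 h × 3600 = 103860 s
E = P × t = 238.794 W × 103860 s = 2.48011×10⁷ J
2.48011×10⁷ J ÷ (4184 J/kcal) = 5927.61 kcal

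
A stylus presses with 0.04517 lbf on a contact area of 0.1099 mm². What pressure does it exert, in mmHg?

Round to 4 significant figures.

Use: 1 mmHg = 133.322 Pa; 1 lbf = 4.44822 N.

0.04517 lbf × 4.44822 = 0.200926 N
0.1099 mm² × 10⁻⁶ = 1.099×10⁻⁷ m²
P = F / A = 0.200926 N / 1.099×10⁻⁷ m² = 1.82826×10⁶ Pa
1.82826×10⁶ Pa ÷ (133.322 Pa/mmHg) = 13713.1 mmHg

1.371×10⁴ mmHg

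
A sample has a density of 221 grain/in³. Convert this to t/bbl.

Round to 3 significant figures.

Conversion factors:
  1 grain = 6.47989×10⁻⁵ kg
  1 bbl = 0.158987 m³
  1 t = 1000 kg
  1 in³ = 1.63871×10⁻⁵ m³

0.139 t/bbl

221 grain/in³ × 6.47989×10⁻⁵ kg/grain ÷ 1.63871×10⁻⁵ m³/in³ = 873.892 kg/m³
873.892 kg/m³ ÷ 1000 kg/t × 0.158987 m³/bbl = 0.138937 t/bbl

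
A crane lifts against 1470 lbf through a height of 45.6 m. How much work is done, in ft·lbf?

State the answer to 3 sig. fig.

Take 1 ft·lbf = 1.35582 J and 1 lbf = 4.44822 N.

1470 lbf × 4.44822 = 6538.88 N
W = F × d = 6538.88 N × 45.6 m = 298173 J
298173 J ÷ (1.35582 J/ft·lbf) = 219921 ft·lbf

2.20×10⁵ ft·lbf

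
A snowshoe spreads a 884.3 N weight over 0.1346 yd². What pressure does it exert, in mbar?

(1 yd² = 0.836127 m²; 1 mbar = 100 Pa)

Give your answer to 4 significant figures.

0.1346 yd² × 0.836127 = 0.112543 m²
P = F / A = 884.3 N / 0.112543 m² = 7857.44 Pa
7857.44 Pa ÷ (100 Pa/mbar) = 78.5744 mbar

78.57 mbar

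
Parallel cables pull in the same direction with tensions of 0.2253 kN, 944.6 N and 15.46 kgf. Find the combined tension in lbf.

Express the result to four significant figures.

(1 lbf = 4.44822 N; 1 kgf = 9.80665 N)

297.1 lbf

0.2253 kN × 1000 → 225.3 N
944.6 N (already N)
15.46 kgf × 9.80665 → 151.611 N
Combined: 225.3 + 944.6 + 151.611 = 1321.51 N
In lbf: 1321.51 / 4.44822 = 297.087 lbf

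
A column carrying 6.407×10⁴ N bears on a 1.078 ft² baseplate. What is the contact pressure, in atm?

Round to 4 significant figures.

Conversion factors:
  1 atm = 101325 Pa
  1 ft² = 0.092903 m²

1.078 ft² × 0.092903 → 0.100149 m²
P = F / A = 64070 N / 0.100149 m² = 639747 Pa
639747 Pa ÷ (101325 Pa/atm) = 6.31381 atm

6.314 atm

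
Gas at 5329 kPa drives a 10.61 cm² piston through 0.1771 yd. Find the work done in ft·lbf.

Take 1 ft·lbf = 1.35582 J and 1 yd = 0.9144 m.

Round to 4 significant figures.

5329 kPa → 5.329×10⁶ Pa
10.61 cm² → 0.001061 m²
F = P × A = 5.329×10⁶ × 0.001061 = 5654.07 N
0.1771 yd → 0.16194 m
W = F × d = 5654.07 × 0.16194 = 915.62 J
In ft·lbf: 915.62 / 1.35582 = 675.326 ft·lbf

675.3 ft·lbf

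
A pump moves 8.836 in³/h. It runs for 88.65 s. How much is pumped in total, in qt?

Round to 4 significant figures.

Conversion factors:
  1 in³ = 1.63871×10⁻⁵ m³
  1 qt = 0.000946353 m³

8.836 in³/h → 4.02212×10⁻⁸ m³/s
V = Q × t = 4.02212×10⁻⁸ × 88.65 = 3.56561×10⁻⁶ m³
In qt: 3.56561×10⁻⁶ / 0.000946353 = 0.00376774 qt

0.003768 qt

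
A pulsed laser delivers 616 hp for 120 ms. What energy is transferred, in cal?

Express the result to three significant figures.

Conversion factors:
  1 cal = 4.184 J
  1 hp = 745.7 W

616 hp × 745.7 → 459351 W
120 ms × 0.001 → 0.12 s
E = P × t = 459351 W × 0.12 s = 55122.1 J
55122.1 J ÷ (4.184 J/cal) = 13174.5 cal

1.32×10⁴ cal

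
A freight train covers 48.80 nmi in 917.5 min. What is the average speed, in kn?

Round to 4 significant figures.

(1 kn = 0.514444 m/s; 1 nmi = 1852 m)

3.191 kn

48.80 nmi × 1852 → 90377.6 m
917.5 min × 60 → 55050 s
v = d / t = 90377.6 m / 55050 s = 1.64174 m/s
1.64174 m/s ÷ (0.514444 m/s/kn) = 3.19129 kn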